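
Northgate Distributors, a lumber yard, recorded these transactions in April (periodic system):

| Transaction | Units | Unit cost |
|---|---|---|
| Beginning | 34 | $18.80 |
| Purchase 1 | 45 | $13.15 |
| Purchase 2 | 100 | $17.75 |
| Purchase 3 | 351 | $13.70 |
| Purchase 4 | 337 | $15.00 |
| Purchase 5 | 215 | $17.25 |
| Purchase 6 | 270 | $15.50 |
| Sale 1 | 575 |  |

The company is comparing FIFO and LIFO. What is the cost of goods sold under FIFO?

FIFO COGS: 34 @ $18.80 + 45 @ $13.15 + 100 @ $17.75 + 351 @ $13.70 + 45 @ $15.00 = $8,489.65
LIFO COGS: 270 @ $15.50 + 215 @ $17.25 + 90 @ $15.00 = $9,243.75

COGS = $8,489.65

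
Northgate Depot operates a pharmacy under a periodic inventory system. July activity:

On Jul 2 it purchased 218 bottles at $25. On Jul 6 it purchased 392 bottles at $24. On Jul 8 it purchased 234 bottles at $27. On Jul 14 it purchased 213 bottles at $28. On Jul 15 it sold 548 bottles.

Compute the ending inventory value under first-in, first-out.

Jul 15, 548 sold [FIFO — oldest first]: 218 @ $25 + 330 @ $24 = $13,370
Ending inventory: 62 @ $24 + 234 @ $27 + 213 @ $28 = $13,770
Check: goods available $27,140 = COGS $13,370 + ending $13,770

Ending inventory = $13,770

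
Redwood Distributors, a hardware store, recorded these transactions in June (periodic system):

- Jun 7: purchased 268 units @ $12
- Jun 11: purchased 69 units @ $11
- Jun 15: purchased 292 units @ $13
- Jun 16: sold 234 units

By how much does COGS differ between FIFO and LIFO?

FIFO COGS: 234 @ $12 = $2,808
LIFO COGS: 234 @ $13 = $3,042
Difference = |$2,808 − $3,042| = $234

$234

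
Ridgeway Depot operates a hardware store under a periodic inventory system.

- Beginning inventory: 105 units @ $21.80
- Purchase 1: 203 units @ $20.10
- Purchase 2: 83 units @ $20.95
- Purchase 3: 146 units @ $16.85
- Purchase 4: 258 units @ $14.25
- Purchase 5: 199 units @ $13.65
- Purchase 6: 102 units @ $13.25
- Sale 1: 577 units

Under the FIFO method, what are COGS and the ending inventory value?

Sale 1 (577) [FIFO — oldest first]: 105 @ $21.80 + 203 @ $20.10 + 83 @ $20.95 + 146 @ $16.85 + 40 @ $14.25 = $11,138.25
Ending inventory: 218 @ $14.25 + 199 @ $13.65 + 102 @ $13.25 = $7,174.35

COGS = $11,138.25; ending inventory = $7,174.35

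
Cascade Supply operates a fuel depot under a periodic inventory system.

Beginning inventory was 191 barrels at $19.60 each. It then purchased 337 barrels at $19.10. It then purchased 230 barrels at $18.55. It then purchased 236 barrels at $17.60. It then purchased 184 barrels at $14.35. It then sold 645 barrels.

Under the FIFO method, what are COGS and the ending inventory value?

Sale 1 (645) [FIFO — oldest first]: 191 @ $19.60 + 337 @ $19.10 + 117 @ $18.55 = $12,350.65
Ending inventory: 113 @ $18.55 + 236 @ $17.60 + 184 @ $14.35 = $8,890.15

COGS = $12,350.65; ending inventory = $8,890.15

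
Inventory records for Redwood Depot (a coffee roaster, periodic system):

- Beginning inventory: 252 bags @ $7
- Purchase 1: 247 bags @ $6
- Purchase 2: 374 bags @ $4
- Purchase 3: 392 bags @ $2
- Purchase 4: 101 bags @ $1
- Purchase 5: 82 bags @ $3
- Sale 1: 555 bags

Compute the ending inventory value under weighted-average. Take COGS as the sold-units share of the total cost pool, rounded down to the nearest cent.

Sale 1, sell 555: 555/1448 × $5,873.00 → $2,251.04
Ending inventory (cost pool remaining) = $3,621.96
Check: goods available $5,873.00 = COGS $2,251.04 + ending $3,621.96

Ending inventory = $3,621.96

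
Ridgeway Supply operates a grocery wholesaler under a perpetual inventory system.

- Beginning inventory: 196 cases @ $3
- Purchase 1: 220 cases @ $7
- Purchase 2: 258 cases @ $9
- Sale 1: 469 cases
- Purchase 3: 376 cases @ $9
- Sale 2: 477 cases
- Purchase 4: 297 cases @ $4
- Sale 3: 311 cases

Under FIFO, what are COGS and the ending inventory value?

Sale 1 (469) [FIFO — oldest first]: 196 @ $3 + 220 @ $7 + 53 @ $9 = $2,605
Sale 2 (477) [FIFO — oldest first]: 205 @ $9 + 272 @ $9 = $4,293
Sale 3 (311) [FIFO — oldest first]: 104 @ $9 + 207 @ $4 = $1,764
Total COGS = $2,605 + $4,293 + $1,764 = $8,662
Ending inventory: 90 @ $4 = $360

COGS = $8,662; ending inventory = $360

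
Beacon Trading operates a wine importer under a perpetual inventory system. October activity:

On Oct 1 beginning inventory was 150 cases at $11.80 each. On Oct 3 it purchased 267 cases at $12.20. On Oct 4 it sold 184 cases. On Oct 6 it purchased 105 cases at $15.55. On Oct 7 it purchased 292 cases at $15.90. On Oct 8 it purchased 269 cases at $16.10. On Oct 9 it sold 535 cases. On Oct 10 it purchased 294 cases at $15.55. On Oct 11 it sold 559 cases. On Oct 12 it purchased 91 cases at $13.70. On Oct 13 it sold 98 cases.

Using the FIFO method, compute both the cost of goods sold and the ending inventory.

Oct 4, 184 sold [FIFO — oldest first]: 150 @ $11.80 + 34 @ $12.20 = $2,184.80
Oct 9, 535 sold [FIFO — oldest first]: 233 @ $12.20 + 105 @ $15.55 + 197 @ $15.90 = $7,607.65
Oct 11, 559 sold [FIFO — oldest first]: 95 @ $15.90 + 269 @ $16.10 + 195 @ $15.55 = $8,873.65
Oct 13, 98 sold [FIFO — oldest first]: 98 @ $15.55 = $1,523.90
Total COGS = $2,184.80 + $7,607.65 + $8,873.65 + $1,523.90 = $20,190.00
Ending inventory: 1 @ $15.55 + 91 @ $13.70 = $1,262.25
Check: goods available $21,452.25 = COGS $20,190.00 + ending $1,262.25

COGS = $20,190.00; ending inventory = $1,262.25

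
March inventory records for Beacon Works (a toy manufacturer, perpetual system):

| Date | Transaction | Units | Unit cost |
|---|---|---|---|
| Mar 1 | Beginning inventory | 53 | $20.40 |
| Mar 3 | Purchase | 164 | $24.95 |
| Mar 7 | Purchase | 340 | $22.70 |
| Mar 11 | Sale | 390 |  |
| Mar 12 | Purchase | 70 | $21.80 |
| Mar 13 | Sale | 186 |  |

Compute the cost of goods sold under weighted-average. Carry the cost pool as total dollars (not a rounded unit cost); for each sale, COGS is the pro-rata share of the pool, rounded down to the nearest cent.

COGS = $13,256.91

After Mar 1: 53 on hand, pool $1,081.20 (≈ $20.4000 each)
After Mar 3: 217 on hand, pool $5,173.00 (≈ $23.8387 each)
After Mar 7: 557 on hand, pool $12,891.00 (≈ $23.1436 each)
Mar 11, sell 390: 390/557 × $12,891.00 → $9,026.01
After Mar 12: 237 on hand, pool $5,390.99 (≈ $22.7468 each)
Mar 13, sell 186: 186/237 × $5,390.99 → $4,230.90
Total COGS = $9,026.01 + $4,230.90 = $13,256.91
Ending inventory (cost pool remaining) = $1,160.09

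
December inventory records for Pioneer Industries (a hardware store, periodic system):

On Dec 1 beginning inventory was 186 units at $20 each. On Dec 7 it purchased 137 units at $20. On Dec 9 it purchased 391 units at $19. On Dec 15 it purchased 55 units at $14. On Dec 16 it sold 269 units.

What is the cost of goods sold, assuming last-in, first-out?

COGS = $4,836

Dec 16, 269 sold [LIFO — newest first]: 55 @ $14 + 214 @ $19 = $4,836
Ending inventory: 186 @ $20 + 137 @ $20 + 177 @ $19 = $9,823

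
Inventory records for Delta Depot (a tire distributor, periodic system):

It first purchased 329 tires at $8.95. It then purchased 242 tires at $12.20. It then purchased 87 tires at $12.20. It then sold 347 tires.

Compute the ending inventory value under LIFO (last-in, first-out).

Sale 1 (347) [LIFO — newest first]: 87 @ $12.20 + 242 @ $12.20 + 18 @ $8.95 = $4,174.90
Ending inventory: 311 @ $8.95 = $2,783.45
Check: goods available $6,958.35 = COGS $4,174.90 + ending $2,783.45

Ending inventory = $2,783.45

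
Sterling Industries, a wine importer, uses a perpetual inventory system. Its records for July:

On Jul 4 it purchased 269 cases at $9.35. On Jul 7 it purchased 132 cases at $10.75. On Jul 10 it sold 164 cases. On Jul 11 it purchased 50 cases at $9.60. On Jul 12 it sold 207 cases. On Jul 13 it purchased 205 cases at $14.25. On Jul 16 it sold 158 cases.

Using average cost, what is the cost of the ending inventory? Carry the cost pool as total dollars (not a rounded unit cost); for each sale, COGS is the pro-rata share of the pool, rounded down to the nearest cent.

Ending inventory = $1,650.20

After Jul 4: 269 on hand, pool $2,515.15 (≈ $9.3500 each)
After Jul 7: 401 on hand, pool $3,934.15 (≈ $9.8108 each)
Jul 10, sell 164: 164/401 × $3,934.15 → $1,608.97
After Jul 11: 287 on hand, pool $2,805.18 (≈ $9.7741 each)
Jul 12, sell 207: 207/287 × $2,805.18 → $2,023.24
After Jul 13: 285 on hand, pool $3,703.19 (≈ $12.9936 each)
Jul 16, sell 158: 158/285 × $3,703.19 → $2,052.99
Total COGS = $1,608.97 + $2,023.24 + $2,052.99 = $5,685.20
Ending inventory (cost pool remaining) = $1,650.20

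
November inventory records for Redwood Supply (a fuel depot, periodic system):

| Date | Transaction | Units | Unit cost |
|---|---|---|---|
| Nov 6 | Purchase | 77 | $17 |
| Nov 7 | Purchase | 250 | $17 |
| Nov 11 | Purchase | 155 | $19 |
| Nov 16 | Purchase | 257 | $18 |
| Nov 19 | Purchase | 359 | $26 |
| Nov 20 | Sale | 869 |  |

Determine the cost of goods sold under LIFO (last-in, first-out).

Nov 20, 869 sold [LIFO — newest first]: 359 @ $26 + 257 @ $18 + 155 @ $19 + 98 @ $17 = $18,571
Ending inventory: 77 @ $17 + 152 @ $17 = $3,893
Check: goods available $22,464 = COGS $18,571 + ending $3,893

COGS = $18,571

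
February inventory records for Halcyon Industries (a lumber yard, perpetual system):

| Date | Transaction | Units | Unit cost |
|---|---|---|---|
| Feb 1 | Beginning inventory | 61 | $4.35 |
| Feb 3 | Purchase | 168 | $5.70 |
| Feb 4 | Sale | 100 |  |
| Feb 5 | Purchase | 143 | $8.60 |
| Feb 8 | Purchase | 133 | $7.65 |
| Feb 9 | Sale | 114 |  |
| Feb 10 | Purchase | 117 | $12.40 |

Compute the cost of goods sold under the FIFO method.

Feb 4, 100 sold [FIFO — oldest first]: 61 @ $4.35 + 39 @ $5.70 = $487.65
Feb 9, 114 sold [FIFO — oldest first]: 114 @ $5.70 = $649.80
Total COGS = $487.65 + $649.80 = $1,137.45
Ending inventory: 15 @ $5.70 + 143 @ $8.60 + 133 @ $7.65 + 117 @ $12.40 = $3,783.55
Check: goods available $4,921.00 = COGS $1,137.45 + ending $3,783.55

COGS = $1,137.45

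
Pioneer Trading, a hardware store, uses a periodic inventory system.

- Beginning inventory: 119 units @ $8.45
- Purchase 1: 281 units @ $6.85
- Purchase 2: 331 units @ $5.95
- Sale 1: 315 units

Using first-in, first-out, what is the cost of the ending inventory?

Sale 1 (315) [FIFO — oldest first]: 119 @ $8.45 + 196 @ $6.85 = $2,348.15
Ending inventory: 85 @ $6.85 + 331 @ $5.95 = $2,551.70
Check: goods available $4,899.85 = COGS $2,348.15 + ending $2,551.70

Ending inventory = $2,551.70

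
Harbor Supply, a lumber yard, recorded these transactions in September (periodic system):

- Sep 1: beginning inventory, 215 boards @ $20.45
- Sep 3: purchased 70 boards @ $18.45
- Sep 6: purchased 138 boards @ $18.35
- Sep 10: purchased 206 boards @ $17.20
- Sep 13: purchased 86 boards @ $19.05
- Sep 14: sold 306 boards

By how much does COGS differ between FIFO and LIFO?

FIFO COGS: 215 @ $20.45 + 70 @ $18.45 + 21 @ $18.35 = $6,073.60
LIFO COGS: 86 @ $19.05 + 206 @ $17.20 + 14 @ $18.35 = $5,438.40
Difference = |$6,073.60 − $5,438.40| = $635.20

$635.20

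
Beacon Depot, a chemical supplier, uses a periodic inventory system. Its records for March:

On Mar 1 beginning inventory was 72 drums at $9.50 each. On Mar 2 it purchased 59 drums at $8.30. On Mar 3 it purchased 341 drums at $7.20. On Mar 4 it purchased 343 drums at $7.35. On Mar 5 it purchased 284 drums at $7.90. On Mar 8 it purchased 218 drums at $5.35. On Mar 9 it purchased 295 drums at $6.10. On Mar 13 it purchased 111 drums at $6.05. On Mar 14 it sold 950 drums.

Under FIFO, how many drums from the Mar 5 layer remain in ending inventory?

Mar 14, 950 sold [FIFO — oldest first]: 72 @ $9.50 + 59 @ $8.30 + 341 @ $7.20 + 343 @ $7.35 + 135 @ $7.90 = $7,216.45
Ending inventory: 149 @ $7.90 + 218 @ $5.35 + 295 @ $6.10 + 111 @ $6.05 = $4,814.45
Check: goods available $12,030.90 = COGS $7,216.45 + ending $4,814.45

149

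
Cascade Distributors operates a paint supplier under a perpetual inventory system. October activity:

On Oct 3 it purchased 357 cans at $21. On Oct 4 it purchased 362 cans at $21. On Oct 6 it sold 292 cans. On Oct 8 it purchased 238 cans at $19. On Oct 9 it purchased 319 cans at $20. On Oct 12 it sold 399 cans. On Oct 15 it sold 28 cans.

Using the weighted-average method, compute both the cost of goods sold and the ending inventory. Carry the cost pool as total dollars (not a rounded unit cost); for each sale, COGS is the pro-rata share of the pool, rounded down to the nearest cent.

After Oct 3: 357 on hand, pool $7,497.00 (≈ $21.0000 each)
After Oct 4: 719 on hand, pool $15,099.00 (≈ $21.0000 each)
Oct 6, sell 292: 292/719 × $15,099.00 → $6,132.00
After Oct 8: 665 on hand, pool $13,489.00 (≈ $20.2842 each)
After Oct 9: 984 on hand, pool $19,869.00 (≈ $20.1921 each)
Oct 12, sell 399: 399/984 × $19,869.00 → $8,056.63
Oct 15, sell 28: 28/585 × $11,812.37 → $565.37
Total COGS = $6,132.00 + $8,056.63 + $565.37 = $14,754.00
Ending inventory (cost pool remaining) = $11,247.00
Check: goods available $26,001.00 = COGS $14,754.00 + ending $11,247.00

COGS = $14,754.00; ending inventory = $11,247.00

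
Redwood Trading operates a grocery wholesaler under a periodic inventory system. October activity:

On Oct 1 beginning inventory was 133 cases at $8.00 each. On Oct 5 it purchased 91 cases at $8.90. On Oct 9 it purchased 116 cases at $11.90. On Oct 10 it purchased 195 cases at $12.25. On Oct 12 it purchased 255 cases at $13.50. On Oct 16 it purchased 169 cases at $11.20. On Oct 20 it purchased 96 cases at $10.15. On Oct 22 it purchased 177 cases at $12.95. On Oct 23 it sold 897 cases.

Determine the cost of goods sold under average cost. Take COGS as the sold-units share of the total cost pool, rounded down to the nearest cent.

COGS = $10,371.48

Oct 23, sell 897: 897/1232 × $14,244.90 → $10,371.48
Ending inventory (cost pool remaining) = $3,873.42
Check: goods available $14,244.90 = COGS $10,371.48 + ending $3,873.42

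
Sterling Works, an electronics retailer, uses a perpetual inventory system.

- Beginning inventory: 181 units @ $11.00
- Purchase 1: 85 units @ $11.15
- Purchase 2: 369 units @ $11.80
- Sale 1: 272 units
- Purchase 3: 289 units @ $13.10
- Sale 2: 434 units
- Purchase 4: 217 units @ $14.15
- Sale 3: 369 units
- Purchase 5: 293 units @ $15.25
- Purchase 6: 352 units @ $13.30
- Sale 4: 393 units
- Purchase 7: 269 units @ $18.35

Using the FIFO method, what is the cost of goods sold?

COGS = $19,069.85

Sale 1 (272) [FIFO — oldest first]: 181 @ $11.00 + 85 @ $11.15 + 6 @ $11.80 = $3,009.55
Sale 2 (434) [FIFO — oldest first]: 363 @ $11.80 + 71 @ $13.10 = $5,213.50
Sale 3 (369) [FIFO — oldest first]: 218 @ $13.10 + 151 @ $14.15 = $4,992.45
Sale 4 (393) [FIFO — oldest first]: 66 @ $14.15 + 293 @ $15.25 + 34 @ $13.30 = $5,854.35
Total COGS = $3,009.55 + $5,213.50 + $4,992.45 + $5,854.35 = $19,069.85
Ending inventory: 318 @ $13.30 + 269 @ $18.35 = $9,165.55
Check: goods available $28,235.40 = COGS $19,069.85 + ending $9,165.55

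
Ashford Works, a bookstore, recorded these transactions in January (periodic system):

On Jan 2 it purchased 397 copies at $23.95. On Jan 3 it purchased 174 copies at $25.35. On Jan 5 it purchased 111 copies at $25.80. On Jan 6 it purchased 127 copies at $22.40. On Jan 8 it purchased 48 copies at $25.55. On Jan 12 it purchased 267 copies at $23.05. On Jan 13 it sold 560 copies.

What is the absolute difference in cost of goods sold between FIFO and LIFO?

FIFO COGS: 397 @ $23.95 + 163 @ $25.35 = $13,640.20
LIFO COGS: 267 @ $23.05 + 48 @ $25.55 + 127 @ $22.40 + 111 @ $25.80 + 7 @ $25.35 = $13,266.80
Difference = |$13,640.20 − $13,266.80| = $373.40

$373.40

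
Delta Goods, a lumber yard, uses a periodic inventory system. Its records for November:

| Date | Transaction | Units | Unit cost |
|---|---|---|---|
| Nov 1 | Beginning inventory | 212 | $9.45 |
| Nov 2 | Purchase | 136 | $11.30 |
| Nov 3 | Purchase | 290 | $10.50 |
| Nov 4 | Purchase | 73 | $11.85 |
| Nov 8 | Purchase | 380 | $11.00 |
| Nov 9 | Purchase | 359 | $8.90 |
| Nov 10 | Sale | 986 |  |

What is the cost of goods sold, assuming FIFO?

COGS = $10,475.25

Nov 10, 986 sold [FIFO — oldest first]: 212 @ $9.45 + 136 @ $11.30 + 290 @ $10.50 + 73 @ $11.85 + 275 @ $11.00 = $10,475.25
Ending inventory: 105 @ $11.00 + 359 @ $8.90 = $4,350.10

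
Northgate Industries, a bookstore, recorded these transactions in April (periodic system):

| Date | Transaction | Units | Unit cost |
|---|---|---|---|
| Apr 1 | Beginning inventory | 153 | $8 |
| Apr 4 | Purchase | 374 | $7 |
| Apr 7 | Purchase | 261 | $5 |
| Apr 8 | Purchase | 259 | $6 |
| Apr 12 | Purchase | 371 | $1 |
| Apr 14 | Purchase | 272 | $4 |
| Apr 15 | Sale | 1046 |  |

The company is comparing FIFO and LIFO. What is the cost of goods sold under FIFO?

COGS = $6,695

FIFO COGS: 153 @ $8 + 374 @ $7 + 261 @ $5 + 258 @ $6 = $6,695
LIFO COGS: 272 @ $4 + 371 @ $1 + 259 @ $6 + 144 @ $5 = $3,733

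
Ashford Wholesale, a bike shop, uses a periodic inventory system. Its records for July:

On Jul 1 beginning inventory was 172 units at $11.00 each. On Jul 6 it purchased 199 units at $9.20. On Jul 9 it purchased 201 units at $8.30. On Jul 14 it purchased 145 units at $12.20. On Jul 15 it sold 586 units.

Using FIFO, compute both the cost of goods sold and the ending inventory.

COGS = $5,561.90; ending inventory = $1,598.20

Jul 15, 586 sold [FIFO — oldest first]: 172 @ $11.00 + 199 @ $9.20 + 201 @ $8.30 + 14 @ $12.20 = $5,561.90
Ending inventory: 131 @ $12.20 = $1,598.20
Check: goods available $7,160.10 = COGS $5,561.90 + ending $1,598.20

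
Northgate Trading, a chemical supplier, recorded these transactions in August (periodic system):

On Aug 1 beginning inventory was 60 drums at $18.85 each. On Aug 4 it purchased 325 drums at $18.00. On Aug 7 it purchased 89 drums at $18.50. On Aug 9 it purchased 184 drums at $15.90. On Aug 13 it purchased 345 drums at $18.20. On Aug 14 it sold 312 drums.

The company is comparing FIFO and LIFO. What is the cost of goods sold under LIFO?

COGS = $5,678.40

FIFO COGS: 60 @ $18.85 + 252 @ $18.00 = $5,667.00
LIFO COGS: 312 @ $18.20 = $5,678.40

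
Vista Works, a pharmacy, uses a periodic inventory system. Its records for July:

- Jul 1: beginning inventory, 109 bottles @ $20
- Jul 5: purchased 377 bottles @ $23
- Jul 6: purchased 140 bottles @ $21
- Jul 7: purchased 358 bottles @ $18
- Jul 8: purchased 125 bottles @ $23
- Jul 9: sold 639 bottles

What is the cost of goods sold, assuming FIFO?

Jul 9, 639 sold [FIFO — oldest first]: 109 @ $20 + 377 @ $23 + 140 @ $21 + 13 @ $18 = $14,025
Ending inventory: 345 @ $18 + 125 @ $23 = $9,085
Check: goods available $23,110 = COGS $14,025 + ending $9,085

COGS = $14,025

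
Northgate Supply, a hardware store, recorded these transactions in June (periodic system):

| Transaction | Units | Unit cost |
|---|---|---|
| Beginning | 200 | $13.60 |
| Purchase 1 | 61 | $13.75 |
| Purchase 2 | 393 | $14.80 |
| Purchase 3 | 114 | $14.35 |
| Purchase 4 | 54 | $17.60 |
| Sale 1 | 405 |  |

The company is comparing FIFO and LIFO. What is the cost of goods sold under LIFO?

COGS = $6,093.90

FIFO COGS: 200 @ $13.60 + 61 @ $13.75 + 144 @ $14.80 = $5,689.95
LIFO COGS: 54 @ $17.60 + 114 @ $14.35 + 237 @ $14.80 = $6,093.90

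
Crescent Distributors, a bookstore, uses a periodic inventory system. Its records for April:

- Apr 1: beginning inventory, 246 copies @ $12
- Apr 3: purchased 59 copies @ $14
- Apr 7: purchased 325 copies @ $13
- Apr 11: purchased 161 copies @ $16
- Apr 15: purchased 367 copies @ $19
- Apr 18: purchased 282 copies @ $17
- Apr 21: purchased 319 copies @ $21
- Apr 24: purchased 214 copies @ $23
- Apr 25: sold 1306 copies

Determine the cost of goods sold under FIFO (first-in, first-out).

COGS = $20,068

Apr 25, 1306 sold [FIFO — oldest first]: 246 @ $12 + 59 @ $14 + 325 @ $13 + 161 @ $16 + 367 @ $19 + 148 @ $17 = $20,068
Ending inventory: 134 @ $17 + 319 @ $21 + 214 @ $23 = $13,899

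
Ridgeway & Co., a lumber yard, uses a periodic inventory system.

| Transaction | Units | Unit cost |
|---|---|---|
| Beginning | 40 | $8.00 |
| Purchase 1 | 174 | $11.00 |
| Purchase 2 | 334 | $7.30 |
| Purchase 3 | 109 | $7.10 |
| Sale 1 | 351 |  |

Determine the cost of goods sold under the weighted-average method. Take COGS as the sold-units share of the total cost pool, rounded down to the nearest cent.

Sale 1, sell 351: 351/657 × $5,446.10 → $2,909.56
Ending inventory (cost pool remaining) = $2,536.54
Check: goods available $5,446.10 = COGS $2,909.56 + ending $2,536.54

COGS = $2,909.56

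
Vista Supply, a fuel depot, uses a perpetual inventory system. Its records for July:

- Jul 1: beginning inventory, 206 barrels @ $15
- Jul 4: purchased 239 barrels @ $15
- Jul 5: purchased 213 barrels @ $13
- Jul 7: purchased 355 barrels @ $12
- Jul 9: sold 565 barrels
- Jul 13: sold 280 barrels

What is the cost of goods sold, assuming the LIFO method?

COGS = $11,184

Jul 9, 565 sold [LIFO — newest first]: 355 @ $12 + 210 @ $13 = $6,990
Jul 13, 280 sold [LIFO — newest first]: 3 @ $13 + 239 @ $15 + 38 @ $15 = $4,194
Total COGS = $6,990 + $4,194 = $11,184
Ending inventory: 168 @ $15 = $2,520
Check: goods available $13,704 = COGS $11,184 + ending $2,520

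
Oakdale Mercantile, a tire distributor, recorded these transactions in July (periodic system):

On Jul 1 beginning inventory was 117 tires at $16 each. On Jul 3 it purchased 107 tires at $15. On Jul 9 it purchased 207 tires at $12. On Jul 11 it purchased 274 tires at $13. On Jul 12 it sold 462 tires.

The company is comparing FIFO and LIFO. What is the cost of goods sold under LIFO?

FIFO COGS: 117 @ $16 + 107 @ $15 + 207 @ $12 + 31 @ $13 = $6,364
LIFO COGS: 274 @ $13 + 188 @ $12 = $5,818

COGS = $5,818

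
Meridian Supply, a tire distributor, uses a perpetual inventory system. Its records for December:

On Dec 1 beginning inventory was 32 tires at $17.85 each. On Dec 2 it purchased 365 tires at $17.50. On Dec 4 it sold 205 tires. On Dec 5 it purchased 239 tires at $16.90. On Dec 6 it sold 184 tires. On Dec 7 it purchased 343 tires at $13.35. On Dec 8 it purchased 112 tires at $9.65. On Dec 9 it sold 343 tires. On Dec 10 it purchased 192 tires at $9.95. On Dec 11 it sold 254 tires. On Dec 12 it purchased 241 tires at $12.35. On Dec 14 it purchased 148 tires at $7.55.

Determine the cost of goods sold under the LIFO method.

Dec 4, 205 sold [LIFO — newest first]: 205 @ $17.50 = $3,587.50
Dec 6, 184 sold [LIFO — newest first]: 184 @ $16.90 = $3,109.60
Dec 9, 343 sold [LIFO — newest first]: 112 @ $9.65 + 231 @ $13.35 = $4,164.65
Dec 11, 254 sold [LIFO — newest first]: 192 @ $9.95 + 62 @ $13.35 = $2,738.10
Total COGS = $3,587.50 + $3,109.60 + $4,164.65 + $2,738.10 = $13,599.85
Ending inventory: 32 @ $17.85 + 160 @ $17.50 + 55 @ $16.90 + 50 @ $13.35 + 241 @ $12.35 + 148 @ $7.55 = $9,061.95

COGS = $13,599.85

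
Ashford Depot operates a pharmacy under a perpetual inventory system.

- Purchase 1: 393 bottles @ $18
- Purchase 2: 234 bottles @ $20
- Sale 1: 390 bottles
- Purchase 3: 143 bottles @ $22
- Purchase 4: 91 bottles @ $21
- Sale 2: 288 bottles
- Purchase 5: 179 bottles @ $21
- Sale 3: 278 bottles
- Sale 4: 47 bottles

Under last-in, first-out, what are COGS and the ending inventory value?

COGS = $19,904; ending inventory = $666

Sale 1 (390) [LIFO — newest first]: 234 @ $20 + 156 @ $18 = $7,488
Sale 2 (288) [LIFO — newest first]: 91 @ $21 + 143 @ $22 + 54 @ $18 = $6,029
Sale 3 (278) [LIFO — newest first]: 179 @ $21 + 99 @ $18 = $5,541
Sale 4 (47) [LIFO — newest first]: 47 @ $18 = $846
Total COGS = $7,488 + $6,029 + $5,541 + $846 = $19,904
Ending inventory: 37 @ $18 = $666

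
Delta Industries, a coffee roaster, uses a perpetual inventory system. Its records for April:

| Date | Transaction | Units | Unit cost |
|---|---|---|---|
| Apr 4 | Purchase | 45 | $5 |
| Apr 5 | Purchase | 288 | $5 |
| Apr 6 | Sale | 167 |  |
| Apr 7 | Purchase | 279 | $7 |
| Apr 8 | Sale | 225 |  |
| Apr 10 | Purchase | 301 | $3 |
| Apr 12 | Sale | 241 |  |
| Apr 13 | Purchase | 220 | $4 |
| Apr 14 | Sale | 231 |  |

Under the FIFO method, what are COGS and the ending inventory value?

COGS = $4,374; ending inventory = $1,027

Apr 6, 167 sold [FIFO — oldest first]: 45 @ $5 + 122 @ $5 = $835
Apr 8, 225 sold [FIFO — oldest first]: 166 @ $5 + 59 @ $7 = $1,243
Apr 12, 241 sold [FIFO — oldest first]: 220 @ $7 + 21 @ $3 = $1,603
Apr 14, 231 sold [FIFO — oldest first]: 231 @ $3 = $693
Total COGS = $835 + $1,243 + $1,603 + $693 = $4,374
Ending inventory: 49 @ $3 + 220 @ $4 = $1,027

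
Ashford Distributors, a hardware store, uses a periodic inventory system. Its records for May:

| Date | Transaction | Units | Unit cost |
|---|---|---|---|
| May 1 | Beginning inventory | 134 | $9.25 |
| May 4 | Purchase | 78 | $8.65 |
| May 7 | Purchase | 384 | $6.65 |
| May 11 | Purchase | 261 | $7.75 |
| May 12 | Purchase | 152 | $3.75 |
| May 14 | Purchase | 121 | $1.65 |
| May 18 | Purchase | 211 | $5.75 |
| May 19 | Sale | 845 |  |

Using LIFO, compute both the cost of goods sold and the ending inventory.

May 19, 845 sold [LIFO — newest first]: 211 @ $5.75 + 121 @ $1.65 + 152 @ $3.75 + 261 @ $7.75 + 100 @ $6.65 = $4,670.65
Ending inventory: 134 @ $9.25 + 78 @ $8.65 + 284 @ $6.65 = $3,802.80

COGS = $4,670.65; ending inventory = $3,802.80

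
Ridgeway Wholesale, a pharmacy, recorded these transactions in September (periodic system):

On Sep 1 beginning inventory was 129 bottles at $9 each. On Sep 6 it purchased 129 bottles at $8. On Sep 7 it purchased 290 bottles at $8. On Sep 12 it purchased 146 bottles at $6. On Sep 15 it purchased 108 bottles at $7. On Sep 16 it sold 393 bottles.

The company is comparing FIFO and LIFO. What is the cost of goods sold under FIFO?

COGS = $3,273

FIFO COGS: 129 @ $9 + 129 @ $8 + 135 @ $8 = $3,273
LIFO COGS: 108 @ $7 + 146 @ $6 + 139 @ $8 = $2,744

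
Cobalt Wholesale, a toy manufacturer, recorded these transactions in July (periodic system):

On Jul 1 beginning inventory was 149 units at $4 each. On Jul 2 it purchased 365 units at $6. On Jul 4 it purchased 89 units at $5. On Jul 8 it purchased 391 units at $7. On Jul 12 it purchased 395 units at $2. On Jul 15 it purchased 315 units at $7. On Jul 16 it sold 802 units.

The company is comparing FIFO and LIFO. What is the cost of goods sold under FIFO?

COGS = $4,624

FIFO COGS: 149 @ $4 + 365 @ $6 + 89 @ $5 + 199 @ $7 = $4,624
LIFO COGS: 315 @ $7 + 395 @ $2 + 92 @ $7 = $3,639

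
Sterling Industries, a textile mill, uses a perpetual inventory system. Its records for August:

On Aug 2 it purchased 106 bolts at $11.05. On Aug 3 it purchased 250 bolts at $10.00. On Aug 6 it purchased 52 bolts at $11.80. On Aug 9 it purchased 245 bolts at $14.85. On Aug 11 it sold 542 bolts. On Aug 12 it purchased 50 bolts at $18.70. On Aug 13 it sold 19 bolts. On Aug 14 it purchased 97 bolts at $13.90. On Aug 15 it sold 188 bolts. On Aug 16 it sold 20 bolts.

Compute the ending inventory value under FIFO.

Ending inventory = $430.90

Aug 11, 542 sold [FIFO — oldest first]: 106 @ $11.05 + 250 @ $10.00 + 52 @ $11.80 + 134 @ $14.85 = $6,274.80
Aug 13, 19 sold [FIFO — oldest first]: 19 @ $14.85 = $282.15
Aug 15, 188 sold [FIFO — oldest first]: 92 @ $14.85 + 50 @ $18.70 + 46 @ $13.90 = $2,940.60
Aug 16, 20 sold [FIFO — oldest first]: 20 @ $13.90 = $278.00
Total COGS = $6,274.80 + $282.15 + $2,940.60 + $278.00 = $9,775.55
Ending inventory: 31 @ $13.90 = $430.90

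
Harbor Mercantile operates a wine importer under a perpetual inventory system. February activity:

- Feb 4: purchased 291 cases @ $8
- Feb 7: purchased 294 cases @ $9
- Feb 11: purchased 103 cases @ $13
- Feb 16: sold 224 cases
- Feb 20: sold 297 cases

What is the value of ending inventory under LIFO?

Feb 16, 224 sold [LIFO — newest first]: 103 @ $13 + 121 @ $9 = $2,428
Feb 20, 297 sold [LIFO — newest first]: 173 @ $9 + 124 @ $8 = $2,549
Total COGS = $2,428 + $2,549 = $4,977
Ending inventory: 167 @ $8 = $1,336

Ending inventory = $1,336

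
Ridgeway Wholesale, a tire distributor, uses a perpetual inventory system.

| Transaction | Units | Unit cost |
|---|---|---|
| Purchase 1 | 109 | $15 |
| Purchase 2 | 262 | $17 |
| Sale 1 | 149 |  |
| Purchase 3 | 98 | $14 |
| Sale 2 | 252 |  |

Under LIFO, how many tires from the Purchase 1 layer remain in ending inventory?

68

Sale 1 (149) [LIFO — newest first]: 149 @ $17 = $2,533
Sale 2 (252) [LIFO — newest first]: 98 @ $14 + 113 @ $17 + 41 @ $15 = $3,908
Total COGS = $2,533 + $3,908 = $6,441
Ending inventory: 68 @ $15 = $1,020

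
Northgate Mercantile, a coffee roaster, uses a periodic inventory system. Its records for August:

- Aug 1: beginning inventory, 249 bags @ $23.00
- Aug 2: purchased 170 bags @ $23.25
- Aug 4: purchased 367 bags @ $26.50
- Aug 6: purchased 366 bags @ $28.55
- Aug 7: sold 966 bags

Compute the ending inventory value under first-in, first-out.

Aug 7, 966 sold [FIFO — oldest first]: 249 @ $23.00 + 170 @ $23.25 + 367 @ $26.50 + 180 @ $28.55 = $24,544.00
Ending inventory: 186 @ $28.55 = $5,310.30

Ending inventory = $5,310.30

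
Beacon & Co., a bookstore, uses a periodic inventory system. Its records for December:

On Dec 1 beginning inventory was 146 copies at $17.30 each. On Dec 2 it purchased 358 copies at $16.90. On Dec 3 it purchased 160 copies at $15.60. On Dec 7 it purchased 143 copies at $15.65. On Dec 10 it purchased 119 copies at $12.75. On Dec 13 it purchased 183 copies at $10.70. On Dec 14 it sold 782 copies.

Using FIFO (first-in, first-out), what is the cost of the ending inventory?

Ending inventory = $3,866.60

Dec 14, 782 sold [FIFO — oldest first]: 146 @ $17.30 + 358 @ $16.90 + 160 @ $15.60 + 118 @ $15.65 = $12,918.70
Ending inventory: 25 @ $15.65 + 119 @ $12.75 + 183 @ $10.70 = $3,866.60
Check: goods available $16,785.30 = COGS $12,918.70 + ending $3,866.60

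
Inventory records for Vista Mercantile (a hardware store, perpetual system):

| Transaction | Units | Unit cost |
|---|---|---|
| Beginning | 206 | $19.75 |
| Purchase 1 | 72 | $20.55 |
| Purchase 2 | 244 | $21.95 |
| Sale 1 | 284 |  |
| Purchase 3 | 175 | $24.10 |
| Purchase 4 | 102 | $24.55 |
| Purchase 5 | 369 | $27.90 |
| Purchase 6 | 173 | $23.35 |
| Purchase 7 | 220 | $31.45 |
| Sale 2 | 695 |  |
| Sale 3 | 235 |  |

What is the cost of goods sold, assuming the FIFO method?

COGS = $28,994.70

Sale 1 (284) [FIFO — oldest first]: 206 @ $19.75 + 72 @ $20.55 + 6 @ $21.95 = $5,679.80
Sale 2 (695) [FIFO — oldest first]: 238 @ $21.95 + 175 @ $24.10 + 102 @ $24.55 + 180 @ $27.90 = $16,967.70
Sale 3 (235) [FIFO — oldest first]: 189 @ $27.90 + 46 @ $23.35 = $6,347.20
Total COGS = $5,679.80 + $16,967.70 + $6,347.20 = $28,994.70
Ending inventory: 127 @ $23.35 + 220 @ $31.45 = $9,884.45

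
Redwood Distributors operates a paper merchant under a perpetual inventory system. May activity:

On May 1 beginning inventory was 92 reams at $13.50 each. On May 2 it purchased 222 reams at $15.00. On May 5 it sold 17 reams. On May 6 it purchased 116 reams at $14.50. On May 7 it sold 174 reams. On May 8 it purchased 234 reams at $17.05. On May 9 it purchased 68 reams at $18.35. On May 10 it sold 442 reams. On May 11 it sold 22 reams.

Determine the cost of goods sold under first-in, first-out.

COGS = $10,090.25

May 5, 17 sold [FIFO — oldest first]: 17 @ $13.50 = $229.50
May 7, 174 sold [FIFO — oldest first]: 75 @ $13.50 + 99 @ $15.00 = $2,497.50
May 10, 442 sold [FIFO — oldest first]: 123 @ $15.00 + 116 @ $14.50 + 203 @ $17.05 = $6,988.15
May 11, 22 sold [FIFO — oldest first]: 22 @ $17.05 = $375.10
Total COGS = $229.50 + $2,497.50 + $6,988.15 + $375.10 = $10,090.25
Ending inventory: 9 @ $17.05 + 68 @ $18.35 = $1,401.25
Check: goods available $11,491.50 = COGS $10,090.25 + ending $1,401.25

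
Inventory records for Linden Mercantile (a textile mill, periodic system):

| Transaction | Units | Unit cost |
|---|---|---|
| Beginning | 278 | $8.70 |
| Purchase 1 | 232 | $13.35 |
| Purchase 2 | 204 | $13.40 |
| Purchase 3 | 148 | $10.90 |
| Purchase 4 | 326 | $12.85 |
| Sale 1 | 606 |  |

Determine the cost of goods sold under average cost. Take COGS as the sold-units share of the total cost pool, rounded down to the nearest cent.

Sale 1, sell 606: 606/1188 × $14,051.70 → $7,167.78
Ending inventory (cost pool remaining) = $6,883.92

COGS = $7,167.78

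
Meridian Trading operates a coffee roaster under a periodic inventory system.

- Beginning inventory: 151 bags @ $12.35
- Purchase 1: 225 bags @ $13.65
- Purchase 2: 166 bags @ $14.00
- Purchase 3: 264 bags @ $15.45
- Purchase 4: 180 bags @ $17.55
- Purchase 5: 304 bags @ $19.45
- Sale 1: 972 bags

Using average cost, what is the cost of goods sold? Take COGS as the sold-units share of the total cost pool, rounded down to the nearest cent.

Sale 1, sell 972: 972/1290 × $20,410.70 → $15,379.22
Ending inventory (cost pool remaining) = $5,031.48
Check: goods available $20,410.70 = COGS $15,379.22 + ending $5,031.48

COGS = $15,379.22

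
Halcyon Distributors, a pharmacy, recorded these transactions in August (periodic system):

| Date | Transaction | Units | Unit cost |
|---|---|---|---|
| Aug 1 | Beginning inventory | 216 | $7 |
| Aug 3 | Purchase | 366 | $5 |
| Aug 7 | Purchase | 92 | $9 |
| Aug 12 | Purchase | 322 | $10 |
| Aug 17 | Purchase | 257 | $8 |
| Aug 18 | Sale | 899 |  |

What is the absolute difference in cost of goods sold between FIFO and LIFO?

FIFO COGS: 216 @ $7 + 366 @ $5 + 92 @ $9 + 225 @ $10 = $6,420
LIFO COGS: 257 @ $8 + 322 @ $10 + 92 @ $9 + 228 @ $5 = $7,244
Difference = |$6,420 − $7,244| = $824

$824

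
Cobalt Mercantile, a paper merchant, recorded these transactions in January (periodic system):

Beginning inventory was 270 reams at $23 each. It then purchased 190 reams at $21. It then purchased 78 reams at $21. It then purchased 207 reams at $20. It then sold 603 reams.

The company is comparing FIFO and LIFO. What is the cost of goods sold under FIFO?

COGS = $13,138

FIFO COGS: 270 @ $23 + 190 @ $21 + 78 @ $21 + 65 @ $20 = $13,138
LIFO COGS: 207 @ $20 + 78 @ $21 + 190 @ $21 + 128 @ $23 = $12,712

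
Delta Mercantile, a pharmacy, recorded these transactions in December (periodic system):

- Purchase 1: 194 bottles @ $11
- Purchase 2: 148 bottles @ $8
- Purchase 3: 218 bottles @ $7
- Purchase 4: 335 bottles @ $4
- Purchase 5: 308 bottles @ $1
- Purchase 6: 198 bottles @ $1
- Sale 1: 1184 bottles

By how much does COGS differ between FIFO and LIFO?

FIFO COGS: 194 @ $11 + 148 @ $8 + 218 @ $7 + 335 @ $4 + 289 @ $1 = $6,473
LIFO COGS: 198 @ $1 + 308 @ $1 + 335 @ $4 + 218 @ $7 + 125 @ $8 = $4,372
Difference = |$6,473 − $4,372| = $2,101

$2,101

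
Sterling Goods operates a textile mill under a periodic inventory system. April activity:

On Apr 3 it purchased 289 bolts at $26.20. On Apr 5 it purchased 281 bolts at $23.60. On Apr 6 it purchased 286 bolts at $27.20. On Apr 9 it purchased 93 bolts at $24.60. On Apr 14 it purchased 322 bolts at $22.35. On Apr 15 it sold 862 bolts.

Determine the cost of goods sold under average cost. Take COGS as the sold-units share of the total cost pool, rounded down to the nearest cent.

COGS = $21,341.18

Apr 15, sell 862: 862/1271 × $31,467.10 → $21,341.18
Ending inventory (cost pool remaining) = $10,125.92
Check: goods available $31,467.10 = COGS $21,341.18 + ending $10,125.92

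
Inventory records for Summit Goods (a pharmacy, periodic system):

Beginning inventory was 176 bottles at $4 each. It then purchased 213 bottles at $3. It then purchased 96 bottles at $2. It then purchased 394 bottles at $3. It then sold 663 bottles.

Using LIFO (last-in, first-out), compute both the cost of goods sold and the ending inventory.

Sale 1 (663) [LIFO — newest first]: 394 @ $3 + 96 @ $2 + 173 @ $3 = $1,893
Ending inventory: 176 @ $4 + 40 @ $3 = $824
Check: goods available $2,717 = COGS $1,893 + ending $824

COGS = $1,893; ending inventory = $824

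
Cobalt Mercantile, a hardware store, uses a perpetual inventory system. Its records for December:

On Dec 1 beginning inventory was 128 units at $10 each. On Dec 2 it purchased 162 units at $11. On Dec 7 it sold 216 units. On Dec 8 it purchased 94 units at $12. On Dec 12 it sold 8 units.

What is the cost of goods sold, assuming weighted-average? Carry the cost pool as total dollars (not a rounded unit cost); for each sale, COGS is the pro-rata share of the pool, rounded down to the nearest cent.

After Dec 1: 128 on hand, pool $1,280.00 (≈ $10.0000 each)
After Dec 2: 290 on hand, pool $3,062.00 (≈ $10.5586 each)
Dec 7, sell 216: 216/290 × $3,062.00 → $2,280.66
After Dec 8: 168 on hand, pool $1,909.34 (≈ $11.3651 each)
Dec 12, sell 8: 8/168 × $1,909.34 → $90.92
Total COGS = $2,280.66 + $90.92 = $2,371.58
Ending inventory (cost pool remaining) = $1,818.42

COGS = $2,371.58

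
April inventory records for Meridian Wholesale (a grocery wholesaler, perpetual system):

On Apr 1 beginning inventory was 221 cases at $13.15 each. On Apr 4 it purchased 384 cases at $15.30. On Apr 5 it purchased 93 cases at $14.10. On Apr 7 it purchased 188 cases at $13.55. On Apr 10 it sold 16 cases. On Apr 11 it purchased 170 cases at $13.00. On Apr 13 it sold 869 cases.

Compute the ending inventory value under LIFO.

Apr 10, 16 sold [LIFO — newest first]: 16 @ $13.55 = $216.80
Apr 13, 869 sold [LIFO — newest first]: 170 @ $13.00 + 172 @ $13.55 + 93 @ $14.10 + 384 @ $15.30 + 50 @ $13.15 = $12,384.60
Total COGS = $216.80 + $12,384.60 = $12,601.40
Ending inventory: 171 @ $13.15 = $2,248.65

Ending inventory = $2,248.65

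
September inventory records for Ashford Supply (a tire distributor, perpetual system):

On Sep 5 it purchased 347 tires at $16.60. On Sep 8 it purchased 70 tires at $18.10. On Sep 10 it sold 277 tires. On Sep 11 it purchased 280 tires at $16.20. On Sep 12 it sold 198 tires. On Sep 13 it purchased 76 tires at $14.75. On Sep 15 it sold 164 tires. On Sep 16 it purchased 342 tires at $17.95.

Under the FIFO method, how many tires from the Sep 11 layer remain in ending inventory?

Sep 10, 277 sold [FIFO — oldest first]: 277 @ $16.60 = $4,598.20
Sep 12, 198 sold [FIFO — oldest first]: 70 @ $16.60 + 70 @ $18.10 + 58 @ $16.20 = $3,368.60
Sep 15, 164 sold [FIFO — oldest first]: 164 @ $16.20 = $2,656.80
Total COGS = $4,598.20 + $3,368.60 + $2,656.80 = $10,623.60
Ending inventory: 58 @ $16.20 + 76 @ $14.75 + 342 @ $17.95 = $8,199.50

58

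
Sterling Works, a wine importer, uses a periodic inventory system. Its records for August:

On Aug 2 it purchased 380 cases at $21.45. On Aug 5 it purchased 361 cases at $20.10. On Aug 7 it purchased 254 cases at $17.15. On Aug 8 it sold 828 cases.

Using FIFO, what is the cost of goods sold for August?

Aug 8, 828 sold [FIFO — oldest first]: 380 @ $21.45 + 361 @ $20.10 + 87 @ $17.15 = $16,899.15
Ending inventory: 167 @ $17.15 = $2,864.05

COGS = $16,899.15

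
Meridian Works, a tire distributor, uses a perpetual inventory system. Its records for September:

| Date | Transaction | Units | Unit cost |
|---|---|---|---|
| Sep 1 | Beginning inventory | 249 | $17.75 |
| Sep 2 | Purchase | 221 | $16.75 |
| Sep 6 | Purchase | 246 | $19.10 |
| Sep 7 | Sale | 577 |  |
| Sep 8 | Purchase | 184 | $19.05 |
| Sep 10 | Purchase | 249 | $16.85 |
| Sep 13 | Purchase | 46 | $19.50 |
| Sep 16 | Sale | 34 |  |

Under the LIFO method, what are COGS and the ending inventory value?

COGS = $11,015.85; ending inventory = $10,402.10

Sep 7, 577 sold [LIFO — newest first]: 246 @ $19.10 + 221 @ $16.75 + 110 @ $17.75 = $10,352.85
Sep 16, 34 sold [LIFO — newest first]: 34 @ $19.50 = $663.00
Total COGS = $10,352.85 + $663.00 = $11,015.85
Ending inventory: 139 @ $17.75 + 184 @ $19.05 + 249 @ $16.85 + 12 @ $19.50 = $10,402.10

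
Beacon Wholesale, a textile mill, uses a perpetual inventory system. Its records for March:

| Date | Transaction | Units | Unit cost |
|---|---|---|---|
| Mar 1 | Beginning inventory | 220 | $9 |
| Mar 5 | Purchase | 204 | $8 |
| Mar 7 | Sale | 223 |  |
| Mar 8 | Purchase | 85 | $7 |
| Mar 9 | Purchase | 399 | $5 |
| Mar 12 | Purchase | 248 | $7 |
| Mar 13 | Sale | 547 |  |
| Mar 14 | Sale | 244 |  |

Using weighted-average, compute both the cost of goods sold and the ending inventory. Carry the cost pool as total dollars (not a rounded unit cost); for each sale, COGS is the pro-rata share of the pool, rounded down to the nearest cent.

COGS = $7,018.98; ending inventory = $919.02

After Mar 1: 220 on hand, pool $1,980.00 (≈ $9.0000 each)
After Mar 5: 424 on hand, pool $3,612.00 (≈ $8.5189 each)
Mar 7, sell 223: 223/424 × $3,612.00 → $1,899.70
After Mar 8: 286 on hand, pool $2,307.30 (≈ $8.0675 each)
After Mar 9: 685 on hand, pool $4,302.30 (≈ $6.2807 each)
After Mar 12: 933 on hand, pool $6,038.30 (≈ $6.4719 each)
Mar 13, sell 547: 547/933 × $6,038.30 → $3,540.13
Mar 14, sell 244: 244/386 × $2,498.17 → $1,579.15
Total COGS = $1,899.70 + $3,540.13 + $1,579.15 = $7,018.98
Ending inventory (cost pool remaining) = $919.02
Check: goods available $7,938.00 = COGS $7,018.98 + ending $919.02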